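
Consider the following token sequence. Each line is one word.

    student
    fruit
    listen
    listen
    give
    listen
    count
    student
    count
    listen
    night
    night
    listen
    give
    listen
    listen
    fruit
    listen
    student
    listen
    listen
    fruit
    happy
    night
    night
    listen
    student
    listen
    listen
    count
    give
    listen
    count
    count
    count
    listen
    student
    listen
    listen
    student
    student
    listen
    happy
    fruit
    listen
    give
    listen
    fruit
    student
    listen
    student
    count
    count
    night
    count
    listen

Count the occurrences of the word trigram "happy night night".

1

Scanning the 54 overlapping trigram windows for "happy night night":
  position 23–25: happy night night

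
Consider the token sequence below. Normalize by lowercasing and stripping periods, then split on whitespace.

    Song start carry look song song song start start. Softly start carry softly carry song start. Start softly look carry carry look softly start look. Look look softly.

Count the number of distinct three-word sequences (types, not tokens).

28 tokens → 26 trigram windows in total.
Repeated trigrams (each contributes count−1 duplicates):
  song start start: 2
  start start softly: 2
2 duplicate windows → 26 − 2 = 24 distinct.

24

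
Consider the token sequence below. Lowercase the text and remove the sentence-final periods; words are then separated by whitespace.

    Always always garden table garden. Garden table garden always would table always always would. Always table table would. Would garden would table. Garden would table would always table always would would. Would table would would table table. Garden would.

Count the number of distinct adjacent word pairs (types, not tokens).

39 tokens → 38 bigram windows in total.
Repeated bigrams (each contributes count−1 duplicates):
  would table: 5
  table garden: 4
  would would: 4
  always would: 3
  garden would: 3
  table would: 3
  always always: 2
  always table: 2
  … (4 more repeated)
22 duplicate windows → 38 − 22 = 16 distinct.

16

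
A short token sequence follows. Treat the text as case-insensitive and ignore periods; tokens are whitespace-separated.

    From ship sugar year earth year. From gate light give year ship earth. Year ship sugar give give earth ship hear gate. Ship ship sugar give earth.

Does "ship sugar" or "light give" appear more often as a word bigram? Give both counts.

"ship sugar": 3 occurrences
"light give": 1 occurrence

"ship sugar" (3 vs 1)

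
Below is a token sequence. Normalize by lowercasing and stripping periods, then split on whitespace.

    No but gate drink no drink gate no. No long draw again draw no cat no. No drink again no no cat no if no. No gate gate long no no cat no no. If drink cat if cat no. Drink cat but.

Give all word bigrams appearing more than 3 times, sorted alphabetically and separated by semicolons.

Bigram counts meeting the condition (more than 3 times):
  cat no: 4
  no no: 6

cat no; no no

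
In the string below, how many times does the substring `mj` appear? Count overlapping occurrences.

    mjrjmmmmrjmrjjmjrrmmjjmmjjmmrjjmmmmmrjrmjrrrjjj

5

Sliding a length-2 window over the 47 characters (46 positions):
  position 1–2: mj
  position 15–16: mj
  position 20–21: mj
  position 24–25: mj
  position 40–41: mj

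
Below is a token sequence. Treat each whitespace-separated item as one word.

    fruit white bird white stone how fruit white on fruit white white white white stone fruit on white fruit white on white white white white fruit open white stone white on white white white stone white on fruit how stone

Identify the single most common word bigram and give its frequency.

"white white", 8 times

Bigram frequencies (highest first):
  white white: 8
  fruit white: 4
  white stone: 4
  white on: 4
  on white: 3
  on fruit: 2
  … (12 more, each ≤ 2)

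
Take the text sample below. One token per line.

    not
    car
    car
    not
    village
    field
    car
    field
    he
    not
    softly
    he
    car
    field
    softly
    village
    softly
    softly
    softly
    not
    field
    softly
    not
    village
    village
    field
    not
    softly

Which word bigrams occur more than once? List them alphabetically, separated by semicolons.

car field; field softly; not softly; not village; softly not; softly softly; village field

Bigram counts meeting the condition (more than once):
  car field: 2
  field softly: 2
  not softly: 2
  not village: 2
  softly not: 2
  softly softly: 2
  village field: 2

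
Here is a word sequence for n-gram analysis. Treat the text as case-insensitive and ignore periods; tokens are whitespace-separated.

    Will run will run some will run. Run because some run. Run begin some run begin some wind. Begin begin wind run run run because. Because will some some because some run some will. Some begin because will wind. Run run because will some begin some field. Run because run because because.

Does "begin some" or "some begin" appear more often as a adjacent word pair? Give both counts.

"begin some" (3 vs 2)

"begin some": 3 occurrences
"some begin": 2 occurrences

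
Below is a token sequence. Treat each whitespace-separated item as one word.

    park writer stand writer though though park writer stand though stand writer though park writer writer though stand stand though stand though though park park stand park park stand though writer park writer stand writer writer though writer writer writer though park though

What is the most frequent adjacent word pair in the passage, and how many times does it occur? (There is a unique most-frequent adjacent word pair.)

Bigram frequencies (highest first):
  writer though: 5
  park writer: 4
  though park: 4
  stand though: 4
  writer writer: 4
  writer stand: 3
  … (10 more, each ≤ 3)

"writer though", 5 times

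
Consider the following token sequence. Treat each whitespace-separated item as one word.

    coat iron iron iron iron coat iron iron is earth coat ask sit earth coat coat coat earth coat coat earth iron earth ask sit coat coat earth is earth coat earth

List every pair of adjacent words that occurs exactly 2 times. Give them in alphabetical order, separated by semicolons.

ask sit; coat iron; is earth

Bigram counts meeting the condition (exactly 2 times):
  ask sit: 2
  coat iron: 2
  is earth: 2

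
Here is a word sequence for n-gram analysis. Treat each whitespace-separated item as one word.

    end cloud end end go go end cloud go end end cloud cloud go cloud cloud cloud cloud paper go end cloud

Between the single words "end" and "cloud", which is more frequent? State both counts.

"end": 7 occurrences
"cloud": 9 occurrences

"cloud" (9 vs 7)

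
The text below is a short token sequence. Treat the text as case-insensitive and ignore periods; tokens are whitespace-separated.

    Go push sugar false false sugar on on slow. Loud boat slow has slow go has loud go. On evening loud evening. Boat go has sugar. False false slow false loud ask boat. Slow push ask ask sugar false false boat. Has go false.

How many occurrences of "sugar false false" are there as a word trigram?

3

Scanning the 42 overlapping trigram windows for "sugar false false":
  position 3–5: sugar false false
  position 26–28: sugar false false
  position 38–40: sugar false false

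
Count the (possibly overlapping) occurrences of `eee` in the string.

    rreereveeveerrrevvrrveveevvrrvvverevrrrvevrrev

Sliding a length-3 window over the 46 characters (44 positions):
  (no match at any position)

0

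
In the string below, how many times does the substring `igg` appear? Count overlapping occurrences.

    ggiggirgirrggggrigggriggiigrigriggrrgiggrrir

5

Sliding a length-3 window over the 44 characters (42 positions):
  position 3–5: igg
  position 17–19: igg
  position 22–24: igg
  position 32–34: igg
  position 38–40: igg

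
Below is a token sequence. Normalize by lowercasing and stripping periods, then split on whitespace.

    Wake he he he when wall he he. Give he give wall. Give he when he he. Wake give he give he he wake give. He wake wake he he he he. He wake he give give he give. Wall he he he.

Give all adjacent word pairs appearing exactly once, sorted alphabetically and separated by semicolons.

give give; wake wake; wall give; when he; when wall

Bigram counts meeting the condition (exactly once):
  give give: 1
  wake wake: 1
  wall give: 1
  when he: 1
  when wall: 1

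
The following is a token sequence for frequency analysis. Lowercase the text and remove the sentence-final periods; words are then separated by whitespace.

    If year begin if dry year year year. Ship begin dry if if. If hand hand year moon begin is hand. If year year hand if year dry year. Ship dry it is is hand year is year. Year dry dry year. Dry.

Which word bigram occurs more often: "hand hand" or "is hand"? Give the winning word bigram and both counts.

"is hand" (2 vs 1)

"hand hand": 1 occurrence
"is hand": 2 occurrences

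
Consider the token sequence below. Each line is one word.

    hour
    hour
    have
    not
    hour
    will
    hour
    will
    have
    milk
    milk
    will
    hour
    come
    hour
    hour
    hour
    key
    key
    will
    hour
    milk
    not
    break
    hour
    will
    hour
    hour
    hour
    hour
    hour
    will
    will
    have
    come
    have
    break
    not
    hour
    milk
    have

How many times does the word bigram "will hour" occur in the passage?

Scanning the 40 overlapping bigram windows for "will hour":
  position 6–7: will hour
  position 12–13: will hour
  position 20–21: will hour
  position 26–27: will hour

4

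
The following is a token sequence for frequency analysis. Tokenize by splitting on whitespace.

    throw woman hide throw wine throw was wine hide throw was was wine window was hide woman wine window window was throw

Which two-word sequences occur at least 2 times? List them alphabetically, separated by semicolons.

hide throw; throw was; was wine; window was; wine window

Bigram counts meeting the condition (at least 2 times):
  hide throw: 2
  throw was: 2
  was wine: 2
  window was: 2
  wine window: 2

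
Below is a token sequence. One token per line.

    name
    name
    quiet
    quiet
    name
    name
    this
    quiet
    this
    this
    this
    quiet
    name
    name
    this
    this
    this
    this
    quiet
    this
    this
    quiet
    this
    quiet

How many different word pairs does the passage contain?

24 tokens → 23 bigram windows in total.
Repeated bigrams (each contributes count−1 duplicates):
  this this: 6
  this quiet: 5
  name name: 3
  quiet this: 3
  name this: 2
  quiet name: 2
15 duplicate windows → 23 − 15 = 8 distinct.

8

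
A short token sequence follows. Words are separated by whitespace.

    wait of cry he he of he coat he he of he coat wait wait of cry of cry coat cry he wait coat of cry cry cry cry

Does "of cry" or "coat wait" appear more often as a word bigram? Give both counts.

"of cry" (4 vs 1)

"of cry": 4 occurrences
"coat wait": 1 occurrence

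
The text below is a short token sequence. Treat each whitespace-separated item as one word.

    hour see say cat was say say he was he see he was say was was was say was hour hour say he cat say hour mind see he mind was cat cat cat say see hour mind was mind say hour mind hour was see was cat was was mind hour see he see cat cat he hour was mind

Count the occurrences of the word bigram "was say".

3

Scanning the 60 overlapping bigram windows for "was say":
  position 5–6: was say
  position 13–14: was say
  position 17–18: was say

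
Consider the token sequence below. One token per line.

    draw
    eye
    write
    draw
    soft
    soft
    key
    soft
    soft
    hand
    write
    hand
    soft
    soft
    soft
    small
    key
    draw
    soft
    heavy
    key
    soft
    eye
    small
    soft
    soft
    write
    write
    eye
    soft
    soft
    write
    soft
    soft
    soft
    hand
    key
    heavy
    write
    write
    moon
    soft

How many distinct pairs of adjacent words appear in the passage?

42 tokens → 41 bigram windows in total.
Repeated bigrams (each contributes count−1 duplicates):
  soft soft: 8
  draw soft: 2
  key soft: 2
  soft hand: 2
  soft write: 2
  write write: 2
12 duplicate windows → 41 − 12 = 29 distinct.

29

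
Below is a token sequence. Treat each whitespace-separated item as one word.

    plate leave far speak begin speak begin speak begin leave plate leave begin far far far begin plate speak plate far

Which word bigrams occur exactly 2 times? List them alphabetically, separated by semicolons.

begin speak; far far; plate leave

Bigram counts meeting the condition (exactly 2 times):
  begin speak: 2
  far far: 2
  plate leave: 2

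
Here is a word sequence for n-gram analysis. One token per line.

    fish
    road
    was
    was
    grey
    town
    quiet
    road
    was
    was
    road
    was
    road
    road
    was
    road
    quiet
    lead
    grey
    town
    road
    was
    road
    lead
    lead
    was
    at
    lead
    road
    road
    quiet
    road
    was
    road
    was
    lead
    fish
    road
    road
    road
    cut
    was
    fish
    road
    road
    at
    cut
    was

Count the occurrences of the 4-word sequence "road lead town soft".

0

Scanning the 45 overlapping 4-gram windows for "road lead town soft":
  (none found)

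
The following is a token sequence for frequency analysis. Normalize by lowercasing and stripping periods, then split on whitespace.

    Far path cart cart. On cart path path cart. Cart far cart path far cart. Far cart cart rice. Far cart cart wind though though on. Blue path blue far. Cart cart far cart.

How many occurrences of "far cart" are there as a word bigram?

Scanning the 33 overlapping bigram windows for "far cart":
  position 11–12: far cart
  position 14–15: far cart
  position 16–17: far cart
  position 20–21: far cart
  position 30–31: far cart
  position 33–34: far cart

6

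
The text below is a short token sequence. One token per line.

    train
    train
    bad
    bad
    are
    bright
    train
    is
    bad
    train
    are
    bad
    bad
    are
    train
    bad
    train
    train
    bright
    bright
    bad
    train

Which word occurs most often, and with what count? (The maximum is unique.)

Unigram frequencies (highest first):
  train: 8
  bad: 7
  are: 3
  bright: 3
  is: 1

"train", 8 times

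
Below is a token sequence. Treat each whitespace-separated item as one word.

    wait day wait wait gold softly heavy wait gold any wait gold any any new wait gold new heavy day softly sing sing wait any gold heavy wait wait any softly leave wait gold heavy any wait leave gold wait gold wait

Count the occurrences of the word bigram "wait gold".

Scanning the 41 overlapping bigram windows for "wait gold":
  position 4–5: wait gold
  position 8–9: wait gold
  position 11–12: wait gold
  position 16–17: wait gold
  position 33–34: wait gold
  position 40–41: wait gold

6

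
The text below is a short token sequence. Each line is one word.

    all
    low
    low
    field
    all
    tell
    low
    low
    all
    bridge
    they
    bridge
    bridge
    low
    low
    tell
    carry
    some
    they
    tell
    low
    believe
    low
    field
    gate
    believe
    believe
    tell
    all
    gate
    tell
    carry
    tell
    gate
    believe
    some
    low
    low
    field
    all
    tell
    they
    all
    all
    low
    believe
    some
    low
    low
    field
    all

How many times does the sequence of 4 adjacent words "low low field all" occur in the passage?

3

Scanning the 48 overlapping 4-gram windows for "low low field all":
  position 2–5: low low field all
  position 37–40: low low field all
  position 48–51: low low field all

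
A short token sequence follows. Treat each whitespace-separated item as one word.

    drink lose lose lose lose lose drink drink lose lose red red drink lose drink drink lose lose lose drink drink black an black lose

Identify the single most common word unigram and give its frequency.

Unigram frequencies (highest first):
  lose: 12
  drink: 8
  red: 2
  black: 2
  an: 1

"lose", 12 times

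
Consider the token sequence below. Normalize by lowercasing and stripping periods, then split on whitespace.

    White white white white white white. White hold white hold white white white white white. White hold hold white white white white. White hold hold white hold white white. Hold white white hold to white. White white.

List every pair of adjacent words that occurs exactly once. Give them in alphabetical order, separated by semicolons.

Bigram counts meeting the condition (exactly once):
  hold to: 1
  to white: 1

hold to; to white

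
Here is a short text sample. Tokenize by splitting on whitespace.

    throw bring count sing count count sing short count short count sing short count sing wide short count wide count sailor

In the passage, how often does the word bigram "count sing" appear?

4

Scanning the 20 overlapping bigram windows for "count sing":
  position 3–4: count sing
  position 6–7: count sing
  position 11–12: count sing
  position 14–15: count sing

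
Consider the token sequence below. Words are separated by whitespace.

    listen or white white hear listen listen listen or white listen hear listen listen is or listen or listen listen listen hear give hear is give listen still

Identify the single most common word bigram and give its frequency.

"listen listen", 5 times

Bigram frequencies (highest first):
  listen listen: 5
  listen or: 3
  or white: 2
  hear listen: 2
  listen hear: 2
  or listen: 2
  … (11 more, each ≤ 1)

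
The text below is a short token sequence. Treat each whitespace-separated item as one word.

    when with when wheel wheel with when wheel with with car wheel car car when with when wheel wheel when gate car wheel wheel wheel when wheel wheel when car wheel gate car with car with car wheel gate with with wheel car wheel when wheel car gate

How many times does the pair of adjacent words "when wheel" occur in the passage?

5

Scanning the 47 overlapping bigram windows for "when wheel":
  position 3–4: when wheel
  position 7–8: when wheel
  position 17–18: when wheel
  position 26–27: when wheel
  position 45–46: when wheel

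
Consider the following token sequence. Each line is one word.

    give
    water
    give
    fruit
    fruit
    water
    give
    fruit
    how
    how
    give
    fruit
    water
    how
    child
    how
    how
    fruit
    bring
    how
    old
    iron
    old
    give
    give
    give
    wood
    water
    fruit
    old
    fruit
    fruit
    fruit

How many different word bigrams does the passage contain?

24

33 tokens → 32 bigram windows in total.
Repeated bigrams (each contributes count−1 duplicates):
  fruit fruit: 3
  give fruit: 3
  fruit water: 2
  give give: 2
  how how: 2
  water give: 2
8 duplicate windows → 32 − 8 = 24 distinct.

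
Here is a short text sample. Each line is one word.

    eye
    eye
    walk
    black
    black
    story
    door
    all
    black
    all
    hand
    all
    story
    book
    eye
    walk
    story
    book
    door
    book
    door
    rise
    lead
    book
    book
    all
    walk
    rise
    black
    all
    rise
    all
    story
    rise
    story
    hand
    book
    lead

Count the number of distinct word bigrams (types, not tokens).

38 tokens → 37 bigram windows in total.
Repeated bigrams (each contributes count−1 duplicates):
  all story: 2
  black all: 2
  book door: 2
  eye walk: 2
  story book: 2
5 duplicate windows → 37 − 5 = 32 distinct.

32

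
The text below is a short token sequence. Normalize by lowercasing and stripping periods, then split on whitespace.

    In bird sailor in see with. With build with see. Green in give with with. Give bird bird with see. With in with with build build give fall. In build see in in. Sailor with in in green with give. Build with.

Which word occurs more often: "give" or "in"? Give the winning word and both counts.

"in" (9 vs 4)

"give": 4 occurrences
"in": 9 occurrences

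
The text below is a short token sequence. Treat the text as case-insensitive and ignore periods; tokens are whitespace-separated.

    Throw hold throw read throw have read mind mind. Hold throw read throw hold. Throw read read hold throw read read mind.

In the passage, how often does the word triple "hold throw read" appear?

Scanning the 20 overlapping trigram windows for "hold throw read":
  position 2–4: hold throw read
  position 10–12: hold throw read
  position 14–16: hold throw read
  position 18–20: hold throw read

4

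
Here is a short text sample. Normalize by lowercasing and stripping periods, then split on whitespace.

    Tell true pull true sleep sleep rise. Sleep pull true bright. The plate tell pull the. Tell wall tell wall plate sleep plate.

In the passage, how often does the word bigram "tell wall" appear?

Scanning the 22 overlapping bigram windows for "tell wall":
  position 17–18: tell wall
  position 19–20: tell wall

2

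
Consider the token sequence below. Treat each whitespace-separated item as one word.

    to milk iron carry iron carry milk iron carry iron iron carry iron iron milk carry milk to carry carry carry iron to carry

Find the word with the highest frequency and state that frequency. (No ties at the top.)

Unigram frequencies (highest first):
  carry: 9
  iron: 8
  milk: 4
  to: 3

"carry", 9 times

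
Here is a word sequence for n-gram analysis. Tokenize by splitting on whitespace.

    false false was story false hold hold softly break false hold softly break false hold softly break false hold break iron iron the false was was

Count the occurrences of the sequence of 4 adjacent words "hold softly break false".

Scanning the 23 overlapping 4-gram windows for "hold softly break false":
  position 7–10: hold softly break false
  position 11–14: hold softly break false
  position 15–18: hold softly break false

3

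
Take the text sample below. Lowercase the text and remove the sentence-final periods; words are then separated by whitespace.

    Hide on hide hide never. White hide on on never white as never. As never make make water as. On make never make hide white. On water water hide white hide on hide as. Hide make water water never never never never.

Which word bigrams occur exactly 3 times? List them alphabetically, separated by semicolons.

Bigram counts meeting the condition (exactly 3 times):
  hide on: 3
  never never: 3

hide on; never never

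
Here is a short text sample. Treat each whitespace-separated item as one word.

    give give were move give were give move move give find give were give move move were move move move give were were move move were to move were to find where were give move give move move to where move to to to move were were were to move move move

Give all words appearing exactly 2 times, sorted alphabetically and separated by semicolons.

Unigram counts meeting the condition (exactly 2 times):
  find: 2
  where: 2

find; where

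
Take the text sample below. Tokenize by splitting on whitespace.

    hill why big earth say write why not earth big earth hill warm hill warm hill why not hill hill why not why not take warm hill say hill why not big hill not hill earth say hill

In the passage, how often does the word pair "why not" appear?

5

Scanning the 37 overlapping bigram windows for "why not":
  position 7–8: why not
  position 17–18: why not
  position 21–22: why not
  position 23–24: why not
  position 30–31: why not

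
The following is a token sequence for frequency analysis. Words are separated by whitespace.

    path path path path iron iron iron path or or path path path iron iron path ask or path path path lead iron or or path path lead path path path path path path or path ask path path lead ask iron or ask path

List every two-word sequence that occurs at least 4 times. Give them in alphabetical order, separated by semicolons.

or path; path path

Bigram counts meeting the condition (at least 4 times):
  or path: 4
  path path: 14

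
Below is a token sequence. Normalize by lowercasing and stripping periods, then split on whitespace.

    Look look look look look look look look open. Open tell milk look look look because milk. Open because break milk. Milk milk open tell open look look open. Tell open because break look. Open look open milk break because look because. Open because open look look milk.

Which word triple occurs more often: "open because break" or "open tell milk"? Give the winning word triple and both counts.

"open because break" (2 vs 1)

"open because break": 2 occurrences
"open tell milk": 1 occurrence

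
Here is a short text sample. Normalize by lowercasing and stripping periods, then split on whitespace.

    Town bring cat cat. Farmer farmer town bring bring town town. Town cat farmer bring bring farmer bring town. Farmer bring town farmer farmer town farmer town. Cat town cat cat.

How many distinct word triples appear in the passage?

26

31 tokens → 29 trigram windows in total.
Repeated trigrams (each contributes count−1 duplicates):
  bring town farmer: 2
  farmer bring town: 2
  farmer farmer town: 2
3 duplicate windows → 29 − 3 = 26 distinct.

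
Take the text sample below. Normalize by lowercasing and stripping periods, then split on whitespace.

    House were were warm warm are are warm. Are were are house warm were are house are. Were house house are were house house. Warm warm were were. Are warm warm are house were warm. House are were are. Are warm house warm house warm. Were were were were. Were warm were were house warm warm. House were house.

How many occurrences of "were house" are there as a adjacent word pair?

4

Scanning the 58 overlapping bigram windows for "were house":
  position 18–19: were house
  position 22–23: were house
  position 53–54: were house
  position 58–59: were house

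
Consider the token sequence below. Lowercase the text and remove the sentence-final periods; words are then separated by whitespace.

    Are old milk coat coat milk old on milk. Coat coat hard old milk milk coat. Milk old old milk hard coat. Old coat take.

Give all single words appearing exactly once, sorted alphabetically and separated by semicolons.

Unigram counts meeting the condition (exactly once):
  are: 1
  on: 1
  take: 1

are; on; take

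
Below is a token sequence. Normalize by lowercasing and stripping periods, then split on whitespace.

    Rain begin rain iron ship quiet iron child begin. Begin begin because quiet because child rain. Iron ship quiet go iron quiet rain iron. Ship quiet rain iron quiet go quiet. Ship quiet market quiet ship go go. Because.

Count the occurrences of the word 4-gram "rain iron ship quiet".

3

Scanning the 36 overlapping 4-gram windows for "rain iron ship quiet":
  position 3–6: rain iron ship quiet
  position 16–19: rain iron ship quiet
  position 23–26: rain iron ship quiet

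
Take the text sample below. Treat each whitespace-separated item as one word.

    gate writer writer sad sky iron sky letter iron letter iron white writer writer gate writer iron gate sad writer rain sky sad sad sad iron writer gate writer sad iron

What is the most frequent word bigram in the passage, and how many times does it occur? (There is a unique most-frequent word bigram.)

"gate writer", 3 times

Bigram frequencies (highest first):
  gate writer: 3
  writer writer: 2
  writer sad: 2
  letter iron: 2
  writer gate: 2
  sad sad: 2
  … (16 more, each ≤ 2)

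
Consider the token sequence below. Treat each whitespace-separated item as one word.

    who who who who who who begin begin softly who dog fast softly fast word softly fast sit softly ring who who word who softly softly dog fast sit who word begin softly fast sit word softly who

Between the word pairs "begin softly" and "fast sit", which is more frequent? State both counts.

"begin softly": 2 occurrences
"fast sit": 3 occurrences

"fast sit" (3 vs 2)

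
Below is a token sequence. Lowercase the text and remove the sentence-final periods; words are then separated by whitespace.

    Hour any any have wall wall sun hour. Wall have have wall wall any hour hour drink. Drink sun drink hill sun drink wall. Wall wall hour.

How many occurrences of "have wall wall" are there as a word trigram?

2

Scanning the 25 overlapping trigram windows for "have wall wall":
  position 4–6: have wall wall
  position 11–13: have wall wall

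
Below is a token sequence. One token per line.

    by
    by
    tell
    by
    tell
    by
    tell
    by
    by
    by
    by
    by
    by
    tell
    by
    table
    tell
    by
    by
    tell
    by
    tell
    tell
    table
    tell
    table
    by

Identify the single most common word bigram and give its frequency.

Bigram frequencies (highest first):
  by by: 7
  by tell: 6
  tell by: 6
  table tell: 2
  tell table: 2
  by table: 1
  … (2 more, each ≤ 1)

"by by", 7 times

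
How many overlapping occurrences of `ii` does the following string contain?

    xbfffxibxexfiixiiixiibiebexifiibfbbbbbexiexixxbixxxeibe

Sliding a length-2 window over the 55 characters (54 positions):
  position 13–14: ii
  position 16–17: ii
  position 17–18: ii
  position 20–21: ii
  position 30–31: ii

5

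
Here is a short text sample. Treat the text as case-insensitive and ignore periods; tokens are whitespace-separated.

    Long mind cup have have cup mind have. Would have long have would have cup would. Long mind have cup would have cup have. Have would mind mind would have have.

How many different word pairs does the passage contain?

31 tokens → 30 bigram windows in total.
Repeated bigrams (each contributes count−1 duplicates):
  have cup: 4
  would have: 4
  have have: 3
  have would: 3
  cup have: 2
  cup would: 2
  long mind: 2
  mind have: 2
14 duplicate windows → 30 − 14 = 16 distinct.

16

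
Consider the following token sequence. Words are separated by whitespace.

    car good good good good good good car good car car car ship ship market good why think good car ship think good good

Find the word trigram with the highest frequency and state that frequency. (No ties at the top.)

Trigram frequencies (highest first):
  good good good: 4
  car good good: 1
  good good car: 1
  good car good: 1
  car good car: 1
  good car car: 1
  … (13 more, each ≤ 1)

"good good good", 4 times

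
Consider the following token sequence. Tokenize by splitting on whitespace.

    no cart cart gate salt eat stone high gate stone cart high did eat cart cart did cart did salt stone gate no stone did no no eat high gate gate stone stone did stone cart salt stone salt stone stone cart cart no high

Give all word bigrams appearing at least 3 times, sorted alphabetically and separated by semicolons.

cart cart; salt stone; stone cart

Bigram counts meeting the condition (at least 3 times):
  cart cart: 3
  salt stone: 3
  stone cart: 3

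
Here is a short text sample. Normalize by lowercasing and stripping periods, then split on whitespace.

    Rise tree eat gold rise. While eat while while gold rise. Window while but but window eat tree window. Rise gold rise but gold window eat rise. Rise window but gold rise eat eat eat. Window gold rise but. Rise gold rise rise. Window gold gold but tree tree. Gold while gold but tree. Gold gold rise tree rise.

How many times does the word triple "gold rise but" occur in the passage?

2

Scanning the 57 overlapping trigram windows for "gold rise but":
  position 21–23: gold rise but
  position 37–39: gold rise but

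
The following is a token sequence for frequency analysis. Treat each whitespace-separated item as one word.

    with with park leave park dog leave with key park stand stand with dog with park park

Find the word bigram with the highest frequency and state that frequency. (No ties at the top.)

Bigram frequencies (highest first):
  with park: 2
  with with: 1
  park leave: 1
  leave park: 1
  park dog: 1
  dog leave: 1
  … (9 more, each ≤ 1)

"with park", 2 times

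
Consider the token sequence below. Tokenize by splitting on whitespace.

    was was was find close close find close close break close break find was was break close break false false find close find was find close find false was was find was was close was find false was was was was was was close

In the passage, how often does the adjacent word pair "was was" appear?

Scanning the 43 overlapping bigram windows for "was was":
  position 1–2: was was
  position 2–3: was was
  position 14–15: was was
  position 29–30: was was
  position 32–33: was was
  position 38–39: was was
  position 39–40: was was
  position 40–41: was was
  position 41–42: was was
  position 42–43: was was

10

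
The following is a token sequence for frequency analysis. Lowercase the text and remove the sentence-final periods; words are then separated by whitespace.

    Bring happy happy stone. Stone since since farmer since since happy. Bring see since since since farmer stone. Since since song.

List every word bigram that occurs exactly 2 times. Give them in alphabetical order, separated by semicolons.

Bigram counts meeting the condition (exactly 2 times):
  since farmer: 2
  stone since: 2

since farmer; stone since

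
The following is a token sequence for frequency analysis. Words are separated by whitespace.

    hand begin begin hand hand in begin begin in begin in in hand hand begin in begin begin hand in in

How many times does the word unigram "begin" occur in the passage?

8

Scanning the 21 tokens for "begin":
  position 2: begin
  position 3: begin
  position 7: begin
  position 8: begin
  position 10: begin
  position 15: begin
  position 17: begin
  position 18: begin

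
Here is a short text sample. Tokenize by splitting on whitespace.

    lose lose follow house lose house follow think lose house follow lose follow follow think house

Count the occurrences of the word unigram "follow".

5

Scanning the 16 tokens for "follow":
  position 3: follow
  position 7: follow
  position 11: follow
  position 13: follow
  position 14: follow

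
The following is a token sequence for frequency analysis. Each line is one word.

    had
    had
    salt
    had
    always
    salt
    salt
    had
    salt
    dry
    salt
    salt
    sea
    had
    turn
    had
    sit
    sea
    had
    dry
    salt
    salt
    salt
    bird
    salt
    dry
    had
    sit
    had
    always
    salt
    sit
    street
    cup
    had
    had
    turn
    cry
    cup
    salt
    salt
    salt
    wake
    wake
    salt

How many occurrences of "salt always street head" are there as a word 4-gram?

0

Scanning the 42 overlapping 4-gram windows for "salt always street head":
  (none found)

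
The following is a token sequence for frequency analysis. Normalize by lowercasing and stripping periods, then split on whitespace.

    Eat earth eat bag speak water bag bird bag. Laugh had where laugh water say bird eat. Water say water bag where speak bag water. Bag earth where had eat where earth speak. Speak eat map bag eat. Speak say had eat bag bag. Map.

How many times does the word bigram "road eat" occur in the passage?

0

Scanning the 44 overlapping bigram windows for "road eat":
  (none found)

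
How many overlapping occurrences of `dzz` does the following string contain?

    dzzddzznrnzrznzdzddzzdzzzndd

4

Sliding a length-3 window over the 28 characters (26 positions):
  position 1–3: dzz
  position 5–7: dzz
  position 19–21: dzz
  position 22–24: dzz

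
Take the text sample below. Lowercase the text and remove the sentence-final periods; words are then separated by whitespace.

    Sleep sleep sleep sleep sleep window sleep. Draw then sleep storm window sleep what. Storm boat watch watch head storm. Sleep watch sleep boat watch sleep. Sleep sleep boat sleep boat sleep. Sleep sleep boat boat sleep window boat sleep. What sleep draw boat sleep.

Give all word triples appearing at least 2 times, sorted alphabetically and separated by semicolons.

sleep boat sleep; sleep sleep boat; sleep sleep sleep

Trigram counts meeting the condition (at least 2 times):
  sleep boat sleep: 2
  sleep sleep boat: 2
  sleep sleep sleep: 5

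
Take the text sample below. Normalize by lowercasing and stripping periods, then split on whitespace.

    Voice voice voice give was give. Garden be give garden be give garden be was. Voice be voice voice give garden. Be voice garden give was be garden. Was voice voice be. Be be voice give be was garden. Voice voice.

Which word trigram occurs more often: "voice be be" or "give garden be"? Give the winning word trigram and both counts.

"give garden be" (4 vs 1)

"voice be be": 1 occurrence
"give garden be": 4 occurrences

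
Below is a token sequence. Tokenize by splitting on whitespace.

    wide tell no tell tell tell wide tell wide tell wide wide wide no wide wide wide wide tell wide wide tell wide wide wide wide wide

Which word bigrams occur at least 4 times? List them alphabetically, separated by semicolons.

tell wide; wide tell; wide wide

Bigram counts meeting the condition (at least 4 times):
  tell wide: 5
  wide tell: 5
  wide wide: 10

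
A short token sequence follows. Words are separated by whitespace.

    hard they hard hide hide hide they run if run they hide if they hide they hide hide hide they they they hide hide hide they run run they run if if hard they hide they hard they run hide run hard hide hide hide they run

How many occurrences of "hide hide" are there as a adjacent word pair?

8

Scanning the 46 overlapping bigram windows for "hide hide":
  position 4–5: hide hide
  position 5–6: hide hide
  position 17–18: hide hide
  position 18–19: hide hide
  position 23–24: hide hide
  position 24–25: hide hide
  position 43–44: hide hide
  position 44–45: hide hide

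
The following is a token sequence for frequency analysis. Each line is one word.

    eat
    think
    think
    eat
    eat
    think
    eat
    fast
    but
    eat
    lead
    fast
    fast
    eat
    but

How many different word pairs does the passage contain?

12

15 tokens → 14 bigram windows in total.
Repeated bigrams (each contributes count−1 duplicates):
  eat think: 2
  think eat: 2
2 duplicate windows → 14 − 2 = 12 distinct.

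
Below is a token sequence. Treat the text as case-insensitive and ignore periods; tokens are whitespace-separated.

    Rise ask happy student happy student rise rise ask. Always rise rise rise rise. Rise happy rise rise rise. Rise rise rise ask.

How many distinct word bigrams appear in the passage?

23 tokens → 22 bigram windows in total.
Repeated bigrams (each contributes count−1 duplicates):
  rise rise: 10
  rise ask: 3
  happy student: 2
12 duplicate windows → 22 − 12 = 10 distinct.

10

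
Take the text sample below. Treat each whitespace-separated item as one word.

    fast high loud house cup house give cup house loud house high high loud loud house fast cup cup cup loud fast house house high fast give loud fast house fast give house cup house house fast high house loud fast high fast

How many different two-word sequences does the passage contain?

23

43 tokens → 42 bigram windows in total.
Repeated bigrams (each contributes count−1 duplicates):
  cup house: 3
  fast high: 3
  house fast: 3
  loud fast: 3
  loud house: 3
  cup cup: 2
  fast give: 2
  fast house: 2
  … (6 more repeated)
19 duplicate windows → 42 − 19 = 23 distinct.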